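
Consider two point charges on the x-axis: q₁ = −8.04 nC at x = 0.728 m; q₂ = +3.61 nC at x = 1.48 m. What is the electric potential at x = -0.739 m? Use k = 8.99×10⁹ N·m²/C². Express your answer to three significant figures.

Electric potential is a scalar, so the contributions from each charge add algebraically: V = Σ kqᵢ/rᵢ.
Distances from the field point to each charge: r₁ = 1.47 m, r₂ = 2.22 m.
V = k[(-8.04×10⁻⁹)/(1.47) + (3.61×10⁻⁹)/(2.22)] = -34.6 V.

-34.6 V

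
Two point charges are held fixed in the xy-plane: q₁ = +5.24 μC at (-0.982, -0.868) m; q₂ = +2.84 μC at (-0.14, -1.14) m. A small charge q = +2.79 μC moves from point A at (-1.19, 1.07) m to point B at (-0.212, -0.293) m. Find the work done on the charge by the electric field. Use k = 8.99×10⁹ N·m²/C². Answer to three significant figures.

The work done by the electric force is W_field = −ΔU = −q(V_B − V_A) = q(V_A − V_B).
At A: distances to the source charges are 1.95 m, 2.45 m; V_A = Σ kqᵢ/rᵢ = 3.46×10⁴ V.
At B: distances to the source charges are 0.961 m, 0.850 m; V_B = Σ kqᵢ/rᵢ = 7.91×10⁴ V.
ΔV = V_B − V_A = 4.45×10⁴ V.
W_field = −qΔV = −(2.79×10⁻⁶ C)(4.45×10⁴ V) = -0.124 J.

-0.124 J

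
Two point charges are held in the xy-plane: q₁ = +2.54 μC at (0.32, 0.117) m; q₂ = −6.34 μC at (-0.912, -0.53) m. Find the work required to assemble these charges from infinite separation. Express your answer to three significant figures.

-0.104 J

The assembly work is the sum of pairwise potential energies, U = Σ_{i<j} kqᵢqⱼ/rᵢⱼ.
Pair separations: r₁₂ = 1.39 m.
U = (-0.104) = -0.104 J.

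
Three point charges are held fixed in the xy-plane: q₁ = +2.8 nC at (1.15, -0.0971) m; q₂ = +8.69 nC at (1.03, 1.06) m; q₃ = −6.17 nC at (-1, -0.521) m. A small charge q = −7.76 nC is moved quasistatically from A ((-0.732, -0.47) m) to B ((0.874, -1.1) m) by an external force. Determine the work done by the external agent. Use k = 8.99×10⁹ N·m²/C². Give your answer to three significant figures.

-1.46×10⁻⁶ J

For quasistatic motion the external work equals the change in potential energy: W_ext = qΔV = q(V_B − V_A).
At A: distances to the source charges are 1.92 m, 2.33 m, 0.273 m; V_A = Σ kqᵢ/rᵢ = -157 V.
At B: distances to the source charges are 1.04 m, 2.17 m, 1.96 m; V_B = Σ kqᵢ/rᵢ = 32.0 V.
ΔV = V_B − V_A = 189 V.
W_ext = qΔV = (-7.76×10⁻⁹ C)(189 V) = -1.46×10⁻⁶ J.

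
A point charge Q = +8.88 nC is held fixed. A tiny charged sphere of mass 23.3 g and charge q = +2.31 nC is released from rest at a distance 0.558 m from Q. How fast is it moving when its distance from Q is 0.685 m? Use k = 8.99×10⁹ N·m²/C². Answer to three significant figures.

2.29×10⁻³ m/s

Only the electrostatic force acts, so mechanical energy is conserved: ½mv² = U₁ − U₂ = kQq(1/r₁ − 1/r₂).
U₁ − U₂ = (8.99×10⁹ N·m²/C²)(8.88×10⁻⁹ C)(2.31×10⁻⁹ C)(1/0.558 − 1/0.685) = 6.13×10⁻⁸ J.
v = √(2·6.13×10⁻⁸/0.0233) = 2.29×10⁻³ m/s.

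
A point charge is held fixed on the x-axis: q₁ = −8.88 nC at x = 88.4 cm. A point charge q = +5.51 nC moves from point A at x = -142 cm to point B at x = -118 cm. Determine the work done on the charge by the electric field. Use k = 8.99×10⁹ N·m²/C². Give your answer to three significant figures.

2.22×10⁻⁸ J

The work done by the electric force is W_field = −ΔU = −q(V_B − V_A) = q(V_A − V_B).
At A: distance to the source charge is 2.30 m; V_A = kq₁/r = -34.6 V.
At B: distance to the source charge is 2.06 m; V_B = kq₁/r = -38.7 V.
ΔV = V_B − V_A = -4.03 V.
W_field = −qΔV = −(5.51×10⁻⁹ C)(-4.03 V) = 2.22×10⁻⁸ J.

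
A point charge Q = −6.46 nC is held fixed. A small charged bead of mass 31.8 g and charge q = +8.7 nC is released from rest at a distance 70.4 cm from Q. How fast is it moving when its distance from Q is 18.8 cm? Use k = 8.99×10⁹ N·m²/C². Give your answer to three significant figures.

Only the electrostatic force acts, so mechanical energy is conserved: ½mv² = U₁ − U₂ = kQq(1/r₁ − 1/r₂).
U₁ − U₂ = (8.99×10⁹ N·m²/C²)(-6.46×10⁻⁹ C)(8.70×10⁻⁹ C)(1/0.704 − 1/0.188) = 1.97×10⁻⁶ J.
v = √(2·1.97×10⁻⁶/0.0318) = 0.0111 m/s.

0.0111 m/s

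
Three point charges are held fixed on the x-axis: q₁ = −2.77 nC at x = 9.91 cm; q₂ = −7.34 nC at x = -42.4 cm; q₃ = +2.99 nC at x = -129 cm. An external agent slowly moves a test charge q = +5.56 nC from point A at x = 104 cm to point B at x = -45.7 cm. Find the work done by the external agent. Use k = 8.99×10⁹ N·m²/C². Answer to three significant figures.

-1.09×10⁻⁵ J

For quasistatic motion the external work equals the change in potential energy: W_ext = qΔV = q(V_B − V_A).
At A: distances to the source charges are 0.941 m, 1.46 m, 2.33 m; V_A = Σ kqᵢ/rᵢ = -60.0 V.
At B: distances to the source charges are 0.556 m, 0.0330 m, 0.833 m; V_B = Σ kqᵢ/rᵢ = -2010 V.
ΔV = V_B − V_A = -1950 V.
W_ext = qΔV = (5.56×10⁻⁹ C)(-1950 V) = -1.09×10⁻⁵ J.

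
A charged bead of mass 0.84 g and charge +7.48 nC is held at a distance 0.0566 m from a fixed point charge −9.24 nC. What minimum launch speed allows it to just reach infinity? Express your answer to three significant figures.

To just escape, total mechanical energy must reach zero at infinity: ½mv²_min + U = 0, so ½mv²_min = −U = |kQq|/r.
|U| = |kQq|/r = (8.99×10⁹ N·m²/C²)(9.24×10⁻⁹)(7.48×10⁻⁹)/(0.0566) = 1.10×10⁻⁵ J.
v_min = √(2|U|/m) = √(2·1.10×10⁻⁵/8.40×10⁻⁴) = 0.162 m/s.

0.162 m/s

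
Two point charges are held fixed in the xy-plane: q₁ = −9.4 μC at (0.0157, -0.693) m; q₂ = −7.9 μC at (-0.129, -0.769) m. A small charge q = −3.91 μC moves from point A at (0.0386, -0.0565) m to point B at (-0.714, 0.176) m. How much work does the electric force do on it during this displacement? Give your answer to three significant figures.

The work done by the electric force is W_field = −ΔU = −q(V_B − V_A) = q(V_A − V_B).
At A: distances to the source charges are 0.637 m, 0.732 m; V_A = Σ kqᵢ/rᵢ = -2.30×10⁵ V.
At B: distances to the source charges are 1.13 m, 1.11 m; V_B = Σ kqᵢ/rᵢ = -1.38×10⁵ V.
ΔV = V_B − V_A = 9.13×10⁴ V.
W_field = −qΔV = −(-3.91×10⁻⁶ C)(9.13×10⁴ V) = 0.357 J.

0.357 J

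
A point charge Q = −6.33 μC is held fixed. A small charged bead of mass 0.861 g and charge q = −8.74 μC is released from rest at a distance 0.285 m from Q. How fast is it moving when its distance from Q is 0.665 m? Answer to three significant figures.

Only the electrostatic force acts, so mechanical energy is conserved: ½mv² = U₁ − U₂ = kQq(1/r₁ − 1/r₂).
U₁ − U₂ = (8.99×10⁹ N·m²/C²)(-6.33×10⁻⁶ C)(-8.74×10⁻⁶ C)(1/0.285 − 1/0.665) = 0.997 J.
v = √(2·0.997/8.61×10⁻⁴) = 48.1 m/s.

48.1 m/s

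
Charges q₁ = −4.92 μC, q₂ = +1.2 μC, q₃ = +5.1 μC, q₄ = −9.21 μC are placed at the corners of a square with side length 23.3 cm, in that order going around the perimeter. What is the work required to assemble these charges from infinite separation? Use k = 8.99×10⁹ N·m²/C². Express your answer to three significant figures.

-1.04 J

The work to assemble the configuration equals its total potential energy, U = Σ kqᵢqⱼ/rᵢⱼ over all pairs.
The four side pairs have separation 0.233 m and the two diagonal pairs 0.330 m.
Summing all 6 pair terms gives U = -1.04 J.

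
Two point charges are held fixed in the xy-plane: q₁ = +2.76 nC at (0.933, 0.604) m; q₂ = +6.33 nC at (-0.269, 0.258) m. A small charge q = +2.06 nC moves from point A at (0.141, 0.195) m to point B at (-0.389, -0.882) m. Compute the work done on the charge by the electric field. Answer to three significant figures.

2.12×10⁻⁷ J

The work done by the electric force is W_field = −ΔU = −q(V_B − V_A) = q(V_A − V_B).
At A: distances to the source charges are 0.891 m, 0.415 m; V_A = Σ kqᵢ/rᵢ = 165 V.
At B: distances to the source charges are 1.99 m, 1.15 m; V_B = Σ kqᵢ/rᵢ = 62.1 V.
ΔV = V_B − V_A = -103 V.
W_field = −qΔV = −(2.06×10⁻⁹ C)(-103 V) = 2.12×10⁻⁷ J.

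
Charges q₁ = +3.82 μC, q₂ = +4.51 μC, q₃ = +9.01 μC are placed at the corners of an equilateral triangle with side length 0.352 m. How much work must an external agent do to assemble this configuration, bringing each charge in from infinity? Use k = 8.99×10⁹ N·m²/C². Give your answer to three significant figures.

2.36 J

The work to assemble the configuration equals its total potential energy, U = Σ kqᵢqⱼ/rᵢⱼ over all pairs.
All three pair separations equal the side length, 0.352 m.
U = (0.440) + (0.879) + (1.04) = 2.36 J.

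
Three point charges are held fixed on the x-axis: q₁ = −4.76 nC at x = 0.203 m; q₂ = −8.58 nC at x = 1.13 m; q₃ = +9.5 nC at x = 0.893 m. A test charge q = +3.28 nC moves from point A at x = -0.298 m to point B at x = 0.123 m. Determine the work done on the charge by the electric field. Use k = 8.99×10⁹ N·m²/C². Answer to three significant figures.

1.42×10⁻⁶ J

The work done by the electric force is W_field = −ΔU = −q(V_B − V_A) = q(V_A − V_B).
At A: distances to the source charges are 0.501 m, 1.43 m, 1.19 m; V_A = Σ kqᵢ/rᵢ = -67.7 V.
At B: distances to the source charges are 0.0800 m, 1.01 m, 0.770 m; V_B = Σ kqᵢ/rᵢ = -501 V.
ΔV = V_B − V_A = -433 V.
W_field = −qΔV = −(3.28×10⁻⁹ C)(-433 V) = 1.42×10⁻⁶ J.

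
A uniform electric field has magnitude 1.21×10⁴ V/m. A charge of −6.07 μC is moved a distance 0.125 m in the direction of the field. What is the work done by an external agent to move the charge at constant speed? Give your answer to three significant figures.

9.18×10⁻³ J

The potential change for a displacement 0.125 m in the direction of the field is ΔV = −Ed = -1510 V.
W_ext = qΔV = 9.18×10⁻³ J.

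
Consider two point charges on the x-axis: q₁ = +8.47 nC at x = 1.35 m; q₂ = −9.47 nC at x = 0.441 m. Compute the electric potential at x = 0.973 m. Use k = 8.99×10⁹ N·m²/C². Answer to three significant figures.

Electric potential is a scalar, so the contributions from each charge add algebraically: V = Σ kqᵢ/rᵢ.
Distances from the field point to each charge: r₁ = 0.377 m, r₂ = 0.532 m.
V = k[(8.47×10⁻⁹)/(0.377) + (-9.47×10⁻⁹)/(0.532)] = 41.9 V.

41.9 V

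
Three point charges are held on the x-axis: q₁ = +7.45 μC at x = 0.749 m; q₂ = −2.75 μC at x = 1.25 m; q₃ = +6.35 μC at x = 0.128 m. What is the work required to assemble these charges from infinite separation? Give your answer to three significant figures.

The assembly work is the sum of pairwise potential energies, U = Σ_{i<j} kqᵢqⱼ/rᵢⱼ.
Pair separations: r₁₂ = 0.501 m, r₁₃ = 0.621 m, r₂₃ = 1.12 m.
U = (-0.368) + (0.685) + (-0.140) = 0.177 J.

0.177 J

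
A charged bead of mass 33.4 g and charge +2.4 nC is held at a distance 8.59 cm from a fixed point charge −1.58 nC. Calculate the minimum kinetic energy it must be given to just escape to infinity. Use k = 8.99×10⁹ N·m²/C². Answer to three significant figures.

To just escape, total mechanical energy must reach zero at infinity: ½mv²_min + U = 0, so ½mv²_min = −U = |kQq|/r.
|U| = |kQq|/r = (8.99×10⁹ N·m²/C²)(1.58×10⁻⁹)(2.40×10⁻⁹)/(0.0859) = 3.97×10⁻⁷ J.

3.97×10⁻⁷ J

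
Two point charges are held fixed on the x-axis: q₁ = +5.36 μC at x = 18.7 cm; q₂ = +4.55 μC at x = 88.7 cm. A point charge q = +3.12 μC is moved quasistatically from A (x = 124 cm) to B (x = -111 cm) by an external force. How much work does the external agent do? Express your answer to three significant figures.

-0.324 J

For quasistatic motion the external work equals the change in potential energy: W_ext = qΔV = q(V_B − V_A).
At A: distances to the source charges are 1.05 m, 0.353 m; V_A = Σ kqᵢ/rᵢ = 1.62×10⁵ V.
At B: distances to the source charges are 1.30 m, 2.00 m; V_B = Σ kqᵢ/rᵢ = 5.76×10⁴ V.
ΔV = V_B − V_A = -1.04×10⁵ V.
W_ext = qΔV = (3.12×10⁻⁶ C)(-1.04×10⁵ V) = -0.324 J.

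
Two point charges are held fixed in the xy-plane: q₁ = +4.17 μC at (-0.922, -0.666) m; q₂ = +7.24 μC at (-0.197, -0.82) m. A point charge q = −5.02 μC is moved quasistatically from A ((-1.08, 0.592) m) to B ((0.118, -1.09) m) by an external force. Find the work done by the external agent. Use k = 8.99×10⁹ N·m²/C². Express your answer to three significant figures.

-0.610 J

For quasistatic motion the external work equals the change in potential energy: W_ext = qΔV = q(V_B − V_A).
At A: distances to the source charges are 1.27 m, 1.67 m; V_A = Σ kqᵢ/rᵢ = 6.87×10⁴ V.
At B: distances to the source charges are 1.12 m, 0.415 m; V_B = Σ kqᵢ/rᵢ = 1.90×10⁵ V.
ΔV = V_B − V_A = 1.22×10⁵ V.
W_ext = qΔV = (-5.02×10⁻⁶ C)(1.22×10⁵ V) = -0.610 J.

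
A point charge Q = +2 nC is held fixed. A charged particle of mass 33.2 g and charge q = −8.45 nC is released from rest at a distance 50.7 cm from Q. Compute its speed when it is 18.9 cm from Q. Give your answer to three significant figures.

5.51×10⁻³ m/s

Only the electrostatic force acts, so mechanical energy is conserved: ½mv² = U₁ − U₂ = kQq(1/r₁ − 1/r₂).
U₁ − U₂ = (8.99×10⁹ N·m²/C²)(2.00×10⁻⁹ C)(-8.45×10⁻⁹ C)(1/0.507 − 1/0.189) = 5.04×10⁻⁷ J.
v = √(2·5.04×10⁻⁷/0.0332) = 5.51×10⁻³ m/s.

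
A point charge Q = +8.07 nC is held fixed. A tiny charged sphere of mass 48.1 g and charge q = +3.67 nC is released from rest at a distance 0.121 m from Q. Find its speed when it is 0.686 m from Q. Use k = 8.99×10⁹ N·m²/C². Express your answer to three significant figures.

Only the electrostatic force acts, so mechanical energy is conserved: ½mv² = U₁ − U₂ = kQq(1/r₁ − 1/r₂).
U₁ − U₂ = (8.99×10⁹ N·m²/C²)(8.07×10⁻⁹ C)(3.67×10⁻⁹ C)(1/0.121 − 1/0.686) = 1.81×10⁻⁶ J.
v = √(2·1.81×10⁻⁶/0.0481) = 8.68×10⁻³ m/s.

8.68×10⁻³ m/s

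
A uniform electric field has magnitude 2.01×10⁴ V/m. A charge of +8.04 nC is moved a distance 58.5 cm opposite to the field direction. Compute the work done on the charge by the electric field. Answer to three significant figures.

The potential change for a displacement 58.5 cm opposite to the field direction is ΔV = +Ed = 1.18×10⁴ V.
W_field = −qΔV = -9.45×10⁻⁵ J.

-9.45×10⁻⁵ J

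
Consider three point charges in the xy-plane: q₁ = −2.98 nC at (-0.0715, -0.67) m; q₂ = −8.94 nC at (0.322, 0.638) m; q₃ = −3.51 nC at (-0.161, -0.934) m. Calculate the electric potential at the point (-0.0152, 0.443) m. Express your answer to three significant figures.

The total potential is the scalar sum of each charge's contribution, V = Σ kqᵢ/rᵢ.
Distances from the field point to each charge: r₁ = 1.11 m, r₂ = 0.390 m, r₃ = 1.38 m.
V = k[(-2.98×10⁻⁹)/(1.11) + (-8.94×10⁻⁹)/(0.390) + (-3.51×10⁻⁹)/(1.38)] = -253 V.

-253 V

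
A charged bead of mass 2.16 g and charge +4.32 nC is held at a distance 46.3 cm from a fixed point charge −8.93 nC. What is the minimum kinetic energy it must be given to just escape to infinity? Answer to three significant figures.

To just escape, total mechanical energy must reach zero at infinity: ½mv²_min + U = 0, so ½mv²_min = −U = |kQq|/r.
|U| = |kQq|/r = (8.99×10⁹ N·m²/C²)(8.93×10⁻⁹)(4.32×10⁻⁹)/(0.463) = 7.49×10⁻⁷ J.

7.49×10⁻⁷ J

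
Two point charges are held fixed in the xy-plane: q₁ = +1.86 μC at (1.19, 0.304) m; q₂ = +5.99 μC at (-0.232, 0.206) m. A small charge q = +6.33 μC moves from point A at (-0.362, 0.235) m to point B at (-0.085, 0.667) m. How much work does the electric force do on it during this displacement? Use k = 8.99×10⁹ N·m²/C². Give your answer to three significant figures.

The work done by the electric force is W_field = −ΔU = −q(V_B − V_A) = q(V_A − V_B).
At A: distances to the source charges are 1.55 m, 0.133 m; V_A = Σ kqᵢ/rᵢ = 4.15×10⁵ V.
At B: distances to the source charges are 1.33 m, 0.484 m; V_B = Σ kqᵢ/rᵢ = 1.24×10⁵ V.
ΔV = V_B − V_A = -2.91×10⁵ V.
W_field = −qΔV = −(6.33×10⁻⁶ C)(-2.91×10⁵ V) = 1.84 J.

1.84 J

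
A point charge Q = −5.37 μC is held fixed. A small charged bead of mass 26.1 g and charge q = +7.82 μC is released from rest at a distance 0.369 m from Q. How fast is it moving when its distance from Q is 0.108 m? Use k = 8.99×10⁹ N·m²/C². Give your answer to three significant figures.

13.8 m/s

Only the electrostatic force acts, so mechanical energy is conserved: ½mv² = U₁ − U₂ = kQq(1/r₁ − 1/r₂).
U₁ − U₂ = (8.99×10⁹ N·m²/C²)(-5.37×10⁻⁶ C)(7.82×10⁻⁶ C)(1/0.369 − 1/0.108) = 2.47 J.
v = √(2·2.47/0.0261) = 13.8 m/s.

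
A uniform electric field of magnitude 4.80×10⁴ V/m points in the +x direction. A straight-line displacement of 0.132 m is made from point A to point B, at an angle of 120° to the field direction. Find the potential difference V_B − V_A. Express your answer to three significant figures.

3170 V

Only the component of displacement along E changes the potential: ΔV = −E·d·cosθ.
ΔV = −(4.80×10⁴ V/m)(0.132 m)cos120° = 3170 V.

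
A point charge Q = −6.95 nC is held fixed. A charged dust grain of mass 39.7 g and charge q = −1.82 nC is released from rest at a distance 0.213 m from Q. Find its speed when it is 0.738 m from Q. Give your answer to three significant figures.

4.37×10⁻³ m/s

Only the electrostatic force acts, so mechanical energy is conserved: ½mv² = U₁ − U₂ = kQq(1/r₁ − 1/r₂).
U₁ − U₂ = (8.99×10⁹ N·m²/C²)(-6.95×10⁻⁹ C)(-1.82×10⁻⁹ C)(1/0.213 − 1/0.738) = 3.80×10⁻⁷ J.
v = √(2·3.80×10⁻⁷/0.0397) = 4.37×10⁻³ m/s.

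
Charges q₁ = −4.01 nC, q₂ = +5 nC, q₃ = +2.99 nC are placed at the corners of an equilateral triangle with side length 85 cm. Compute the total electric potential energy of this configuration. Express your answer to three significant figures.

-1.81×10⁻⁷ J

The work to assemble the configuration equals its total potential energy, U = Σ kqᵢqⱼ/rᵢⱼ over all pairs.
All three pair separations equal the side length, 0.850 m.
U = (-2.12×10⁻⁷) + (-1.27×10⁻⁷) + (1.58×10⁻⁷) = -1.81×10⁻⁷ J.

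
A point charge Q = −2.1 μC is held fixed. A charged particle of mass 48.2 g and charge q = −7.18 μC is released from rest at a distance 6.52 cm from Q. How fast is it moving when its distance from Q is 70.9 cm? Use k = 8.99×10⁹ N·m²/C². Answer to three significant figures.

8.85 m/s

Only the electrostatic force acts, so mechanical energy is conserved: ½mv² = U₁ − U₂ = kQq(1/r₁ − 1/r₂).
U₁ − U₂ = (8.99×10⁹ N·m²/C²)(-2.10×10⁻⁶ C)(-7.18×10⁻⁶ C)(1/0.0652 − 1/0.709) = 1.89 J.
v = √(2·1.89/0.0482) = 8.85 m/s.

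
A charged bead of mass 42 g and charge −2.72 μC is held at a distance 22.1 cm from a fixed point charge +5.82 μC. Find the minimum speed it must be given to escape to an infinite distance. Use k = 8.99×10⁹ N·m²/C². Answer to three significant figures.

5.54 m/s

To just escape, total mechanical energy must reach zero at infinity: ½mv²_min + U = 0, so ½mv²_min = −U = |kQq|/r.
|U| = |kQq|/r = (8.99×10⁹ N·m²/C²)(5.82×10⁻⁶)(2.72×10⁻⁶)/(0.221) = 0.644 J.
v_min = √(2|U|/m) = √(2·0.644/0.0420) = 5.54 m/s.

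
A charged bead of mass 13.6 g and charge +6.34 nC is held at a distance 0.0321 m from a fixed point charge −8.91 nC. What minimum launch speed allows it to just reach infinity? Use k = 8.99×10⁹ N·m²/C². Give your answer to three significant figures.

To just escape, total mechanical energy must reach zero at infinity: ½mv²_min + U = 0, so ½mv²_min = −U = |kQq|/r.
|U| = |kQq|/r = (8.99×10⁹ N·m²/C²)(8.91×10⁻⁹)(6.34×10⁻⁹)/(0.0321) = 1.58×10⁻⁵ J.
v_min = √(2|U|/m) = √(2·1.58×10⁻⁵/0.0136) = 0.0482 m/s.

0.0482 m/s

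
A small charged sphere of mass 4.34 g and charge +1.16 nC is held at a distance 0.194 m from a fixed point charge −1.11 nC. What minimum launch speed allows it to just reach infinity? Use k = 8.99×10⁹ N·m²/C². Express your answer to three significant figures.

5.24×10⁻³ m/s

To just escape, total mechanical energy must reach zero at infinity: ½mv²_min + U = 0, so ½mv²_min = −U = |kQq|/r.
|U| = |kQq|/r = (8.99×10⁹ N·m²/C²)(1.11×10⁻⁹)(1.16×10⁻⁹)/(0.194) = 5.97×10⁻⁸ J.
v_min = √(2|U|/m) = √(2·5.97×10⁻⁸/4.34×10⁻³) = 5.24×10⁻³ m/s.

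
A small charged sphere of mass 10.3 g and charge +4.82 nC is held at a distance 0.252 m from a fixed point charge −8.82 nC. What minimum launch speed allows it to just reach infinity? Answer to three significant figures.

0.0172 m/s

To just escape, total mechanical energy must reach zero at infinity: ½mv²_min + U = 0, so ½mv²_min = −U = |kQq|/r.
|U| = |kQq|/r = (8.99×10⁹ N·m²/C²)(8.82×10⁻⁹)(4.82×10⁻⁹)/(0.252) = 1.52×10⁻⁶ J.
v_min = √(2|U|/m) = √(2·1.52×10⁻⁶/0.0103) = 0.0172 m/s.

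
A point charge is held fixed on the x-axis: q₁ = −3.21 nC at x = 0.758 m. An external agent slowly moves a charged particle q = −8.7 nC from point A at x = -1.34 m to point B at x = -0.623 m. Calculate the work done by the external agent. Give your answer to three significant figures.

For quasistatic motion the external work equals the change in potential energy: W_ext = qΔV = q(V_B − V_A).
At A: distance to the source charge is 2.10 m; V_A = kq₁/r = -13.8 V.
At B: distance to the source charge is 1.38 m; V_B = kq₁/r = -20.9 V.
ΔV = V_B − V_A = -7.14 V.
W_ext = qΔV = (-8.70×10⁻⁹ C)(-7.14 V) = 6.21×10⁻⁸ J.

6.21×10⁻⁸ J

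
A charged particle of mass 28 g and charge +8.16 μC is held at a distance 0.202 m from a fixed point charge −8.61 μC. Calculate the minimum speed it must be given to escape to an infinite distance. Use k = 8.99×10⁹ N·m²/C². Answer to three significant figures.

14.9 m/s

To just escape, total mechanical energy must reach zero at infinity: ½mv²_min + U = 0, so ½mv²_min = −U = |kQq|/r.
|U| = |kQq|/r = (8.99×10⁹ N·m²/C²)(8.61×10⁻⁶)(8.16×10⁻⁶)/(0.202) = 3.13 J.
v_min = √(2|U|/m) = √(2·3.13/0.0280) = 14.9 m/s.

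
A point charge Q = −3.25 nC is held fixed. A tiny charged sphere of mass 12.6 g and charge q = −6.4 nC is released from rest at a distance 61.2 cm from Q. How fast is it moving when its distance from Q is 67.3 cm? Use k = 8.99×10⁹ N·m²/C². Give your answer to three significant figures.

Only the electrostatic force acts, so mechanical energy is conserved: ½mv² = U₁ − U₂ = kQq(1/r₁ − 1/r₂).
U₁ − U₂ = (8.99×10⁹ N·m²/C²)(-3.25×10⁻⁹ C)(-6.40×10⁻⁹ C)(1/0.612 − 1/0.673) = 2.77×10⁻⁸ J.
v = √(2·2.77×10⁻⁸/0.0126) = 2.10×10⁻³ m/s.

2.10×10⁻³ m/s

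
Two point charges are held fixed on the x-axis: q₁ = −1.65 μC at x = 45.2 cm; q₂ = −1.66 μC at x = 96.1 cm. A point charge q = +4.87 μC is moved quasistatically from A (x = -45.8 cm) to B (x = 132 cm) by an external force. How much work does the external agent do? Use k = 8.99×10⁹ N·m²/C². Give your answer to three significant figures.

-0.155 J

For quasistatic motion the external work equals the change in potential energy: W_ext = qΔV = q(V_B − V_A).
At A: distances to the source charges are 0.910 m, 1.42 m; V_A = Σ kqᵢ/rᵢ = -2.68×10⁴ V.
At B: distances to the source charges are 0.868 m, 0.359 m; V_B = Σ kqᵢ/rᵢ = -5.87×10⁴ V.
ΔV = V_B − V_A = -3.18×10⁴ V.
W_ext = qΔV = (4.87×10⁻⁶ C)(-3.18×10⁴ V) = -0.155 J.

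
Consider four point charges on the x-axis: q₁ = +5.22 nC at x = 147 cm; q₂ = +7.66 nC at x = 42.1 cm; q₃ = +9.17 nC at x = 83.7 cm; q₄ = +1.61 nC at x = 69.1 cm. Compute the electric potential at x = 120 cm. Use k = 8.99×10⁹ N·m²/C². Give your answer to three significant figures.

518 V

The total potential is the scalar sum of each charge's contribution, V = Σ kqᵢ/rᵢ.
Distances from the field point to each charge: r₁ = 0.270 m, r₂ = 0.779 m, r₃ = 0.363 m, r₄ = 0.509 m.
V = k[(5.22×10⁻⁹)/(0.270) + (7.66×10⁻⁹)/(0.779) + (9.17×10⁻⁹)/(0.363) + (1.61×10⁻⁹)/(0.509)] = 518 V.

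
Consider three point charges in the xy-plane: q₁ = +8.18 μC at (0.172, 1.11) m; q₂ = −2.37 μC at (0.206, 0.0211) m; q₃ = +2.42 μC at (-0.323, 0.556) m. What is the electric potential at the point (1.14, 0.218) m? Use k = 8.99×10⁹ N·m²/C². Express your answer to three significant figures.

Electric potential is a scalar, so the contributions from each charge add algebraically: V = Σ kqᵢ/rᵢ.
Distances from the field point to each charge: r₁ = 1.32 m, r₂ = 0.955 m, r₃ = 1.50 m.
V = k[(8.18×10⁻⁶)/(1.32) + (-2.37×10⁻⁶)/(0.955) + (2.42×10⁻⁶)/(1.50)] = 4.80×10⁴ V.

4.80×10⁴ V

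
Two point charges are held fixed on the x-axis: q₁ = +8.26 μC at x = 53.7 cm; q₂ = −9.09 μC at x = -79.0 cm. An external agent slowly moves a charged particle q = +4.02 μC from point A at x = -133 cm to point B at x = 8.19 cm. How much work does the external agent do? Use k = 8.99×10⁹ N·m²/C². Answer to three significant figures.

0.728 J

For quasistatic motion the external work equals the change in potential energy: W_ext = qΔV = q(V_B − V_A).
At A: distances to the source charges are 1.87 m, 0.540 m; V_A = Σ kqᵢ/rᵢ = -1.12×10⁵ V.
At B: distances to the source charges are 0.455 m, 0.872 m; V_B = Σ kqᵢ/rᵢ = 6.94×10⁴ V.
ΔV = V_B − V_A = 1.81×10⁵ V.
W_ext = qΔV = (4.02×10⁻⁶ C)(1.81×10⁵ V) = 0.728 J.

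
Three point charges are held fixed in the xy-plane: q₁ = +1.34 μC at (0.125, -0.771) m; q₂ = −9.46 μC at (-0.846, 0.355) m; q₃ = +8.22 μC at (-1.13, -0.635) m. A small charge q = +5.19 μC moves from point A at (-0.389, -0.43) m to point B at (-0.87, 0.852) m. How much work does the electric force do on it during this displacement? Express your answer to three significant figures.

The work done by the electric force is W_field = −ΔU = −q(V_B − V_A) = q(V_A − V_B).
At A: distances to the source charges are 0.617 m, 0.908 m, 0.769 m; V_A = Σ kqᵢ/rᵢ = 2.20×10⁴ V.
At B: distances to the source charges are 1.90 m, 0.498 m, 1.51 m; V_B = Σ kqᵢ/rᵢ = -1.16×10⁵ V.
ΔV = V_B − V_A = -1.38×10⁵ V.
W_field = −qΔV = −(5.19×10⁻⁶ C)(-1.38×10⁵ V) = 0.714 J.

0.714 J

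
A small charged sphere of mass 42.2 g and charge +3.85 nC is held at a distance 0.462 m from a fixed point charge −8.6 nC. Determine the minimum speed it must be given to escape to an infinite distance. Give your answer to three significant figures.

To just escape, total mechanical energy must reach zero at infinity: ½mv²_min + U = 0, so ½mv²_min = −U = |kQq|/r.
|U| = |kQq|/r = (8.99×10⁹ N·m²/C²)(8.60×10⁻⁹)(3.85×10⁻⁹)/(0.462) = 6.44×10⁻⁷ J.
v_min = √(2|U|/m) = √(2·6.44×10⁻⁷/0.0422) = 5.53×10⁻³ m/s.

5.53×10⁻³ m/s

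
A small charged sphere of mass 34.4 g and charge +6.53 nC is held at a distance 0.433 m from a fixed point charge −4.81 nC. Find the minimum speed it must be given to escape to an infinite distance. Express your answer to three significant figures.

6.16×10⁻³ m/s

To just escape, total mechanical energy must reach zero at infinity: ½mv²_min + U = 0, so ½mv²_min = −U = |kQq|/r.
|U| = |kQq|/r = (8.99×10⁹ N·m²/C²)(4.81×10⁻⁹)(6.53×10⁻⁹)/(0.433) = 6.52×10⁻⁷ J.
v_min = √(2|U|/m) = √(2·6.52×10⁻⁷/0.0344) = 6.16×10⁻³ m/s.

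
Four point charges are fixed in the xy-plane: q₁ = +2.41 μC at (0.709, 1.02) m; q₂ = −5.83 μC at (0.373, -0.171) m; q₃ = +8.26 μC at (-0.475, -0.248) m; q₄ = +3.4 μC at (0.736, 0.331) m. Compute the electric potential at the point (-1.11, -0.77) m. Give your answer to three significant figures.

The total potential is the scalar sum of each charge's contribution, V = Σ kqᵢ/rᵢ.
Distances from the field point to each charge: r₁ = 2.55 m, r₂ = 1.60 m, r₃ = 0.822 m, r₄ = 2.15 m.
V = k[(2.41×10⁻⁶)/(2.55) + (-5.83×10⁻⁶)/(1.60) + (8.26×10⁻⁶)/(0.822) + (3.40×10⁻⁶)/(2.15)] = 8.03×10⁴ V.

8.03×10⁴ V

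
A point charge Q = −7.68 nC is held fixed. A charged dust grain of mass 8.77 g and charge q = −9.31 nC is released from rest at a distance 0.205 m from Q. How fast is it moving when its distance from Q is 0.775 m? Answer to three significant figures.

Only the electrostatic force acts, so mechanical energy is conserved: ½mv² = U₁ − U₂ = kQq(1/r₁ − 1/r₂).
U₁ − U₂ = (8.99×10⁹ N·m²/C²)(-7.68×10⁻⁹ C)(-9.31×10⁻⁹ C)(1/0.205 − 1/0.775) = 2.31×10⁻⁶ J.
v = √(2·2.31×10⁻⁶/8.77×10⁻³) = 0.0229 m/s.

0.0229 m/s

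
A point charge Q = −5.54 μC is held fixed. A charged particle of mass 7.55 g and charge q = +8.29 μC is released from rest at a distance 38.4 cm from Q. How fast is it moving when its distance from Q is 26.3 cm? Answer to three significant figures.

Only the electrostatic force acts, so mechanical energy is conserved: ½mv² = U₁ − U₂ = kQq(1/r₁ − 1/r₂).
U₁ − U₂ = (8.99×10⁹ N·m²/C²)(-5.54×10⁻⁶ C)(8.29×10⁻⁶ C)(1/0.384 − 1/0.263) = 0.495 J.
v = √(2·0.495/7.55×10⁻³) = 11.4 m/s.

11.4 m/s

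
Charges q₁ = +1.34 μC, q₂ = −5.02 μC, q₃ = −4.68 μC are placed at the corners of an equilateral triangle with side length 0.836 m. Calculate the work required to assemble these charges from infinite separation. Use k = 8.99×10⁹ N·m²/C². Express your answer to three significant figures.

0.113 J

The work to assemble the configuration equals its total potential energy, U = Σ kqᵢqⱼ/rᵢⱼ over all pairs.
All three pair separations equal the side length, 0.836 m.
U = (-0.0723) + (-0.0674) + (0.253) = 0.113 J.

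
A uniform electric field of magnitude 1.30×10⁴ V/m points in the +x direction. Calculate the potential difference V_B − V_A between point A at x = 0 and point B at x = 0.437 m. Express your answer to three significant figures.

-5680 V

In a uniform field, potential decreases in the direction of E: V_B − V_A = −E·Δx.
V_B − V_A = −(1.30×10⁴ V/m)(0.437 m) = -5680 V.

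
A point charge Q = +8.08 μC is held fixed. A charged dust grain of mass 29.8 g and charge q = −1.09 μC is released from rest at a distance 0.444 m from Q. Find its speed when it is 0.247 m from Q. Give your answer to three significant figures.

3.09 m/s

Only the electrostatic force acts, so mechanical energy is conserved: ½mv² = U₁ − U₂ = kQq(1/r₁ − 1/r₂).
U₁ − U₂ = (8.99×10⁹ N·m²/C²)(8.08×10⁻⁶ C)(-1.09×10⁻⁶ C)(1/0.444 − 1/0.247) = 0.142 J.
v = √(2·0.142/0.0298) = 3.09 m/s.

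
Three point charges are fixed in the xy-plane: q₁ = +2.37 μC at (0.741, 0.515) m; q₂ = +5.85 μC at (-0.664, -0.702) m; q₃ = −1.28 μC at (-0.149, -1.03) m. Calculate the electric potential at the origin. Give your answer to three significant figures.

6.70×10⁴ V

The total potential is the scalar sum of each charge's contribution, V = Σ kqᵢ/rᵢ.
Distances from the field point to each charge: r₁ = 0.902 m, r₂ = 0.966 m, r₃ = 1.04 m.
V = k[(2.37×10⁻⁶)/(0.902) + (5.85×10⁻⁶)/(0.966) + (-1.28×10⁻⁶)/(1.04)] = 6.70×10⁴ V.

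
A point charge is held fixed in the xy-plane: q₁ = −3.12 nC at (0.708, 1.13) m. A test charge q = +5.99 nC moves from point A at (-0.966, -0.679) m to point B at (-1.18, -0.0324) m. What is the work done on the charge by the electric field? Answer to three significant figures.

7.61×10⁻⁹ J

The work done by the electric force is W_field = −ΔU = −q(V_B − V_A) = q(V_A − V_B).
At A: distance to the source charge is 2.46 m; V_A = kq₁/r = -11.4 V.
At B: distance to the source charge is 2.22 m; V_B = kq₁/r = -12.7 V.
ΔV = V_B − V_A = -1.27 V.
W_field = −qΔV = −(5.99×10⁻⁹ C)(-1.27 V) = 7.61×10⁻⁹ J.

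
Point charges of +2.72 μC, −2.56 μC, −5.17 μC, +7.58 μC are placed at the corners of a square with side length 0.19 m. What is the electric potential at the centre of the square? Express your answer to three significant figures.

Electric potential is a scalar, so the contributions from each charge add algebraically: V = Σ kqᵢ/rᵢ.
The distance from each corner to the centre is a√2/2 = 0.134 m.
V = k[(2.72×10⁻⁶)/(0.134) + (-2.56×10⁻⁶)/(0.134) + (-5.17×10⁻⁶)/(0.134) + (7.58×10⁻⁶)/(0.134)] = 1.72×10⁵ V.

1.72×10⁵ V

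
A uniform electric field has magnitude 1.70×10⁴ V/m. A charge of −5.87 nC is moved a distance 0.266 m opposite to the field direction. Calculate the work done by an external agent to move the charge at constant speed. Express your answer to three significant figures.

-2.65×10⁻⁵ J

The potential change for a displacement 0.266 m opposite to the field direction is ΔV = +Ed = 4520 V.
W_ext = qΔV = -2.65×10⁻⁵ J.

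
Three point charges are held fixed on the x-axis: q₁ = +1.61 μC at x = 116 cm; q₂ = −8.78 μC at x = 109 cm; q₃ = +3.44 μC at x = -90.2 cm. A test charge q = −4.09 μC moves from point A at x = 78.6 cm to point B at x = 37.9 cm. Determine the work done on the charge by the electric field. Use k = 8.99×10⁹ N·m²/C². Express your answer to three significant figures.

0.549 J

The work done by the electric force is W_field = −ΔU = −q(V_B − V_A) = q(V_A − V_B).
At A: distances to the source charges are 0.374 m, 0.304 m, 1.69 m; V_A = Σ kqᵢ/rᵢ = -2.03×10⁵ V.
At B: distances to the source charges are 0.781 m, 0.711 m, 1.28 m; V_B = Σ kqᵢ/rᵢ = -6.83×10⁴ V.
ΔV = V_B − V_A = 1.34×10⁵ V.
W_field = −qΔV = −(-4.09×10⁻⁶ C)(1.34×10⁵ V) = 0.549 J.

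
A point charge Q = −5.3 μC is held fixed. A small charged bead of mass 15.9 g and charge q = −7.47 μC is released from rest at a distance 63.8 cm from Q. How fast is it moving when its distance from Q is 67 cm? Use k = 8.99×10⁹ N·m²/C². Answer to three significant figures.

Only the electrostatic force acts, so mechanical energy is conserved: ½mv² = U₁ − U₂ = kQq(1/r₁ − 1/r₂).
U₁ − U₂ = (8.99×10⁹ N·m²/C²)(-5.30×10⁻⁶ C)(-7.47×10⁻⁶ C)(1/0.638 − 1/0.670) = 0.0266 J.
v = √(2·0.0266/0.0159) = 1.83 m/s.

1.83 m/s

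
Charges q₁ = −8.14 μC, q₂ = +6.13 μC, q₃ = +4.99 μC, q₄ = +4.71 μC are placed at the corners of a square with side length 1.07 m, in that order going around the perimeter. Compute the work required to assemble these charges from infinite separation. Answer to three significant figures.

-0.357 J

The assembly work is the sum of pairwise potential energies, U = Σ_{i<j} kqᵢqⱼ/rᵢⱼ.
The four side pairs have separation 1.07 m and the two diagonal pairs 1.51 m.
Summing all 6 pair terms gives U = -0.357 J.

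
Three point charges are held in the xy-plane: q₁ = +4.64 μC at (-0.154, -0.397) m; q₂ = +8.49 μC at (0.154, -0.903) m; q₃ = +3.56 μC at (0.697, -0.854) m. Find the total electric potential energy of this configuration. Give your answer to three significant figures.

The work to assemble the configuration equals its total potential energy, U = Σ kqᵢqⱼ/rᵢⱼ over all pairs.
Pair separations: r₁₂ = 0.592 m, r₁₃ = 0.966 m, r₂₃ = 0.545 m.
U = (0.598) + (0.154) + (0.498) = 1.25 J.

1.25 J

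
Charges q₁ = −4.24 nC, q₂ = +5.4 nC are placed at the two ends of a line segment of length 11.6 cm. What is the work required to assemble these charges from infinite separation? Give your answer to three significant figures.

The assembly work is the sum of pairwise potential energies, U = Σ_{i<j} kqᵢqⱼ/rᵢⱼ.
The separation is r = 0.116 m.
U = (-1.77×10⁻⁶) = -1.77×10⁻⁶ J.

-1.77×10⁻⁶ J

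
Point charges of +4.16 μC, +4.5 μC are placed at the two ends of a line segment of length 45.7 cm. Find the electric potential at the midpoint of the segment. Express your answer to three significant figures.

Electric potential is a scalar, so the contributions from each charge add algebraically: V = Σ kqᵢ/rᵢ.
Each charge is 0.229 m from the midpoint.
V = k[(4.16×10⁻⁶)/(0.229) + (4.50×10⁻⁶)/(0.229)] = 3.41×10⁵ V.

3.41×10⁵ V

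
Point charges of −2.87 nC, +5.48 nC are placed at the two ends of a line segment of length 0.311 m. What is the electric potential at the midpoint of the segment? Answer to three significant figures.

Electric potential is a scalar, so the contributions from each charge add algebraically: V = Σ kqᵢ/rᵢ.
Each charge is 0.155 m from the midpoint.
V = k[(-2.87×10⁻⁹)/(0.155) + (5.48×10⁻⁹)/(0.155)] = 151 V.

151 V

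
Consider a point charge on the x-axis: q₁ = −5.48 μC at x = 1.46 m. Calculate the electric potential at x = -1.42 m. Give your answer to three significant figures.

-1.71×10⁴ V

Electric potential is a scalar, so the contributions from each charge add algebraically: V = Σ kqᵢ/rᵢ.
V = k[(-5.48×10⁻⁶)/(2.88)] = -1.71×10⁴ V.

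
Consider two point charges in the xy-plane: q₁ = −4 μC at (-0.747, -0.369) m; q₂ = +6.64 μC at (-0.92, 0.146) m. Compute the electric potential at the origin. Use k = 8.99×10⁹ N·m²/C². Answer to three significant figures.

2.09×10⁴ V

The total potential is the scalar sum of each charge's contribution, V = Σ kqᵢ/rᵢ.
Distances from the field point to each charge: r₁ = 0.833 m, r₂ = 0.932 m.
V = k[(-4.00×10⁻⁶)/(0.833) + (6.64×10⁻⁶)/(0.932)] = 2.09×10⁴ V.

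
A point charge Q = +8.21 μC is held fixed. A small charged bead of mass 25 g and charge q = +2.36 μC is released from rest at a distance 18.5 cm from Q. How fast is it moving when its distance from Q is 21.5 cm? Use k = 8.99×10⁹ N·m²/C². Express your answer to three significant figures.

3.24 m/s

Only the electrostatic force acts, so mechanical energy is conserved: ½mv² = U₁ − U₂ = kQq(1/r₁ − 1/r₂).
U₁ − U₂ = (8.99×10⁹ N·m²/C²)(8.21×10⁻⁶ C)(2.36×10⁻⁶ C)(1/0.185 − 1/0.215) = 0.131 J.
v = √(2·0.131/0.0250) = 3.24 m/s.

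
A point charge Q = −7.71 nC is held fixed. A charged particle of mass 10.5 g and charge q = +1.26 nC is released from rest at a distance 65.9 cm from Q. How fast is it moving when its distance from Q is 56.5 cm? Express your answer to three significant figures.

Only the electrostatic force acts, so mechanical energy is conserved: ½mv² = U₁ − U₂ = kQq(1/r₁ − 1/r₂).
U₁ − U₂ = (8.99×10⁹ N·m²/C²)(-7.71×10⁻⁹ C)(1.26×10⁻⁹ C)(1/0.659 − 1/0.565) = 2.20×10⁻⁸ J.
v = √(2·2.20×10⁻⁸/0.0105) = 2.05×10⁻³ m/s.

2.05×10⁻³ m/s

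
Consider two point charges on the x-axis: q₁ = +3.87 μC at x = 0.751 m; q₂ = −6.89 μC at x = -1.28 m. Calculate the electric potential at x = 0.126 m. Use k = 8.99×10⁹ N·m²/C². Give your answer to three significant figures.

The total potential is the scalar sum of each charge's contribution, V = Σ kqᵢ/rᵢ.
Distances from the field point to each charge: r₁ = 0.625 m, r₂ = 1.41 m.
V = k[(3.87×10⁻⁶)/(0.625) + (-6.89×10⁻⁶)/(1.41)] = 1.16×10⁴ V.

1.16×10⁴ V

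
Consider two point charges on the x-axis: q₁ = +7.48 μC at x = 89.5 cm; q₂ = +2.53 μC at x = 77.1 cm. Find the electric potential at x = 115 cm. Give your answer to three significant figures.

The total potential is the scalar sum of each charge's contribution, V = Σ kqᵢ/rᵢ.
Distances from the field point to each charge: r₁ = 0.255 m, r₂ = 0.379 m.
V = k[(7.48×10⁻⁶)/(0.255) + (2.53×10⁻⁶)/(0.379)] = 3.24×10⁵ V.

3.24×10⁵ V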